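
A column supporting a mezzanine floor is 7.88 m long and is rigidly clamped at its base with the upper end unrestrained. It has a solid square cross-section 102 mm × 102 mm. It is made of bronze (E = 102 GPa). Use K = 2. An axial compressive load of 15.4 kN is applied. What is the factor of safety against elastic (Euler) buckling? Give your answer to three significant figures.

n ≈ 2.37

I = a⁴/12 = 102⁴/12 = 9.020×10^6 mm⁴
I = 9.020×10^6 mm⁴ = 9.020×10^-6 m⁴
Effective length L_e = K·L = 2 × 7.88 = 15.76 m
P_cr = π²EI / L_e² = π² × 102×10⁹ × 9.020×10^-6 / 15.76² = 3.656×10^4 N
Factor of safety n = P_cr / P = 36.560 / 15.4 = 2.37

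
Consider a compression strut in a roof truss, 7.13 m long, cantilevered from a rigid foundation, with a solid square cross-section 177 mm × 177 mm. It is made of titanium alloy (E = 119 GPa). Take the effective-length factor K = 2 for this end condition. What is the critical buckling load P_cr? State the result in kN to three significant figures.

I = a⁴/12 = 177⁴/12 = 8.179×10^7 mm⁴
I = 8.179×10^7 mm⁴ = 8.179×10^-5 m⁴
Effective length L_e = K·L = 2 × 7.13 = 14.26 m
P_cr = π²EI / L_e² = π² × 119×10⁹ × 8.179×10^-5 / 14.26² = 4.724×10^5 N

P_cr ≈ 472 kN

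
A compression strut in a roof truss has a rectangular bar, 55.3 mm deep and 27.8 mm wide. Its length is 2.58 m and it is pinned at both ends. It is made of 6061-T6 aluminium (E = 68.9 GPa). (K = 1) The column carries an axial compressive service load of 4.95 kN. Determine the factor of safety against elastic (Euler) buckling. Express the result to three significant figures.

n ≈ 2.04

Buckling occurs about the weak axis: I_min = h·b³/12 with b = 27.8 mm (the shorter side).
I_min = 55.3×27.8³/12 = 9.901×10^4 mm⁴
I = 9.901×10^4 mm⁴ = 9.901×10^-8 m⁴
Effective length L_e = K·L = 1 × 2.58 = 2.580 m
P_cr = π²EI / L_e² = π² × 68.9×10⁹ × 9.901×10^-8 / 2.580² = 1.011×10^4 N
Factor of safety n = P_cr / P = 10.115 / 4.95 = 2.04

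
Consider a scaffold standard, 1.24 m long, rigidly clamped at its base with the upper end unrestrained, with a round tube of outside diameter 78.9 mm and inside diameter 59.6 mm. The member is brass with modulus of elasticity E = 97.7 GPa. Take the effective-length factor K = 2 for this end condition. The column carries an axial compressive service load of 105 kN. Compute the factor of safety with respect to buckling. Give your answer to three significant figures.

d_o = 78.9 mm, d_i = 59.6 mm
I = π(d_o⁴ − d_i⁴)/64 = π(78.9⁴ − 59.60⁴)/64 = 1.283×10^6 mm⁴
I = 1.283×10^6 mm⁴ = 1.283×10^-6 m⁴
Effective length L_e = K·L = 2 × 1.24 = 2.480 m
P_cr = π²EI / L_e² = π² × 97.7×10⁹ × 1.283×10^-6 / 2.480² = 2.011×10^5 N
Factor of safety n = P_cr / P = 201.14 / 105 = 1.92

n ≈ 1.92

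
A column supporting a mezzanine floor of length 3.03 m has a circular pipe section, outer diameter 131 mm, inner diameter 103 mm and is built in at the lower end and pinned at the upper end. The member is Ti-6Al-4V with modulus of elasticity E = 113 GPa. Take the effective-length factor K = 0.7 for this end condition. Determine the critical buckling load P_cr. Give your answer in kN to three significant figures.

d_o = 131 mm, d_i = 103 mm
I = π(d_o⁴ − d_i⁴)/64 = π(131⁴ − 103.0⁴)/64 = 8.931×10^6 mm⁴
I = 8.931×10^6 mm⁴ = 8.931×10^-6 m⁴
Effective length L_e = K·L = 0.7 × 3.03 = 2.121 m
P_cr = π²EI / L_e² = π² × 113×10⁹ × 8.931×10^-6 / 2.121² = 2.214×10^6 N

P_cr ≈ 2210 kN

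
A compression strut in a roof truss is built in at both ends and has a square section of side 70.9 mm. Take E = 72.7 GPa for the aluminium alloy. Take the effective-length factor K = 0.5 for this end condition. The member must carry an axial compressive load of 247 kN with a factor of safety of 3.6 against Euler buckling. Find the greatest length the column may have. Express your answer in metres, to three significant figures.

L_max ≈ 2.61 m

I = a⁴/12 = 70.9⁴/12 = 2.106×10^6 mm⁴
I = 2.106×10^-6 m⁴
Required critical load P_cr = n·P = 3.6 × 247 = 889.2 kN = 8.892×10^5 N
From P_cr = π²EI/(K·L)²:  L = (1/K)·√(π²EI/P_cr) = (1/0.5)·√(π²×7.27×10^10×2.106×10^-6/8.892×10^5)
L = 2.61 m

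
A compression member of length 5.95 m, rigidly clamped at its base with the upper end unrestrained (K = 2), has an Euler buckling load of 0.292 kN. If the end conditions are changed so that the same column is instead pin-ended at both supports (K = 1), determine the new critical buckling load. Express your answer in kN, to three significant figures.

P_cr ≈ 1.17 kN

P_cr ∝ 1/K², so P_cr,new = P_cr,old × (K_old/K_new)² = 0.292 × (2/1)²
= 0.292 × 4.000 = 1.17 kN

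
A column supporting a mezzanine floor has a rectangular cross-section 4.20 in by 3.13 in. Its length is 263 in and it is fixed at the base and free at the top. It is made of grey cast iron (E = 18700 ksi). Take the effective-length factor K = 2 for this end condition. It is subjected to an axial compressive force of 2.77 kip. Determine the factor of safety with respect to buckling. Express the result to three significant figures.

Buckling occurs about the weak axis: I_min = h·b³/12 with b = 3.13 in (the shorter side).
I_min = 4.20×3.13³/12 = 10.73 in⁴
Effective length L_e = K·L = 2 × 263 = 526.0 in
P_cr = π²EI / L_e² = π² × 18700×10³ × 10.73 / 526.0² = 7.159×10^3 lb
Factor of safety n = P_cr / P = 7.1593 / 2.77 = 2.58

n ≈ 2.58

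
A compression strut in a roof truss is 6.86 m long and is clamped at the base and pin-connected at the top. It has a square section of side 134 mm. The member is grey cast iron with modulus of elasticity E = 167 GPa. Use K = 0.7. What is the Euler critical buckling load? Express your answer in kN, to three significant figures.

P_cr ≈ 1920 kN

I = a⁴/12 = 134⁴/12 = 2.687×10^7 mm⁴
I = 2.687×10^7 mm⁴ = 2.687×10^-5 m⁴
Effective length L_e = K·L = 0.7 × 6.86 = 4.802 m
P_cr = π²EI / L_e² = π² × 167×10⁹ × 2.687×10^-5 / 4.802² = 1.920×10^6 N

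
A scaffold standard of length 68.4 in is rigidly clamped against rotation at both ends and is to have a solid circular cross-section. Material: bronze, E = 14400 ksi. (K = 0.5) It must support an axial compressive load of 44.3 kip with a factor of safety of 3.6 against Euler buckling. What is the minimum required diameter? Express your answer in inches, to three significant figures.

d ≈ 2.27 in

Required P_cr = n·P = 3.6 × 44.3 = 159.5 kip
L_e = K·L = 0.5 × 68.4 = 34.20 in
Required I = P_cr·L_e²/(π²E) = 1.595×10^5 × 34.20² / (π² × 1.44×10^7) = 1.312 in⁴
Solid circle: I = πd⁴/64  ⇒  d = (64I/π)^(1/4) = (64×1.312/π)^(1/4) = 2.27 in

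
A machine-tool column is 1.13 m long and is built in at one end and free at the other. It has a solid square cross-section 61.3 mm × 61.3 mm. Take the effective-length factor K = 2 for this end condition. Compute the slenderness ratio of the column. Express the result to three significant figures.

For a square r = a/√12 = 61.3/√12 = 17.70 mm
L_e = K·L = 2 × 1.13 m = 2.260 m = 2260.0 mm
λ = L_e / r_min = 2260.0 / 17.70 = 128

λ ≈ 128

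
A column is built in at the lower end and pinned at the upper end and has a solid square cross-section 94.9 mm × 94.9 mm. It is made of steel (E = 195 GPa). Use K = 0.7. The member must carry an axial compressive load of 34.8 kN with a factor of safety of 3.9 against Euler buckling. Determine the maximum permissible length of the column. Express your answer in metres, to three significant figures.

L_max ≈ 14.0 m

I = a⁴/12 = 94.9⁴/12 = 6.759×10^6 mm⁴
I = 6.759×10^-6 m⁴
Required critical load P_cr = n·P = 3.9 × 34.8 = 135.7 kN = 1.357×10^5 N
From P_cr = π²EI/(K·L)²:  L = (1/K)·√(π²EI/P_cr) = (1/0.7)·√(π²×1.95×10^11×6.759×10^-6/1.357×10^5)
L = 14.0 m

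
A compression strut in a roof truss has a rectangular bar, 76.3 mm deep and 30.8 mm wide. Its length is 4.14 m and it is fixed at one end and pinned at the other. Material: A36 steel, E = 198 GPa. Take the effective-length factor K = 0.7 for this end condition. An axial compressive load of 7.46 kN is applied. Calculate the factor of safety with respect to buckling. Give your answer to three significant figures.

n ≈ 5.79

Buckling occurs about the weak axis: I_min = h·b³/12 with b = 30.8 mm (the shorter side).
I_min = 76.3×30.8³/12 = 1.858×10^5 mm⁴
I = 1.858×10^5 mm⁴ = 1.858×10^-7 m⁴
Effective length L_e = K·L = 0.7 × 4.14 = 2.898 m
P_cr = π²EI / L_e² = π² × 198×10⁹ × 1.858×10^-7 / 2.898² = 4.323×10^4 N
Factor of safety n = P_cr / P = 43.228 / 7.46 = 5.79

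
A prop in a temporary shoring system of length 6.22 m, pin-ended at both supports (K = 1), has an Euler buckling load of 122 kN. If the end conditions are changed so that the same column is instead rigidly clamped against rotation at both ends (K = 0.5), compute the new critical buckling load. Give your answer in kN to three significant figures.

P_cr ∝ 1/K², so P_cr,new = P_cr,old × (K_old/K_new)² = 122 × (1/0.5)²
= 122 × 4.000 = 488 kN

P_cr ≈ 488 kN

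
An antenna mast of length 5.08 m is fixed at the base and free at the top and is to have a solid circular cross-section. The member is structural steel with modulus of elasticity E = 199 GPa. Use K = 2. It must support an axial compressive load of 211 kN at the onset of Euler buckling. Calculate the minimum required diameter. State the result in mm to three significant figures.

L_e = K·L = 2 × 5.08 = 10.16 m
Required I = P_cr·L_e²/(π²E) = 2.110×10^5 × 10.16² / (π² × 1.99×10^11) = 1.109×10^-5 m⁴
I_req = 1.109×10^7 mm⁴
Solid circle: I = πd⁴/64  ⇒  d = (64I/π)^(1/4) = (64×1.109×10^7/π)^(1/4) = 123 mm

d ≈ 123 mm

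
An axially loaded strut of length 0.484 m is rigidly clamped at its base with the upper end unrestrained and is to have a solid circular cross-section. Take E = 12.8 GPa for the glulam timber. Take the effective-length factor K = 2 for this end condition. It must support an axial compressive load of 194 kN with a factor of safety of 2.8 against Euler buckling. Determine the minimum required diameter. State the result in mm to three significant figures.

d ≈ 95.2 mm

Required P_cr = n·P = 2.8 × 194 = 543.2 kN
L_e = K·L = 2 × 0.484 = 0.9680 m
Required I = P_cr·L_e²/(π²E) = 5.432×10^5 × 0.9680² / (π² × 1.28×10^10) = 4.029×10^-6 m⁴
I_req = 4.029×10^6 mm⁴
Solid circle: I = πd⁴/64  ⇒  d = (64I/π)^(1/4) = (64×4.029×10^6/π)^(1/4) = 95.2 mm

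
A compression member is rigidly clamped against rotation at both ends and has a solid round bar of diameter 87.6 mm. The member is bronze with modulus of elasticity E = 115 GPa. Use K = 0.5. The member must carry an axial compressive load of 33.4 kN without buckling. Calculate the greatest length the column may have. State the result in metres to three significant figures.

L_max ≈ 19.8 m

I = πd⁴/64 = π×87.6⁴/64 = 2.891×10^6 mm⁴
I = 2.891×10^-6 m⁴
At the buckling limit P_cr = P = 3.340×10^4 N
From P_cr = π²EI/(K·L)²:  L = (1/K)·√(π²EI/P_cr) = (1/0.5)·√(π²×1.15×10^11×2.891×10^-6/3.340×10^4)
L = 19.8 m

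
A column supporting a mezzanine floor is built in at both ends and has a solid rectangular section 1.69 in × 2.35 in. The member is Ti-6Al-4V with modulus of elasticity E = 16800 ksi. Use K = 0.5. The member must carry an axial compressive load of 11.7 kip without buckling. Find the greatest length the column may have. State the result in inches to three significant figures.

L_max ≈ 231 in

Buckling occurs about the weak axis: I_min = h·b³/12 with b = 1.69 in (the shorter side).
I_min = 2.35×1.69³/12 = 0.9453 in⁴
At the buckling limit P_cr = P = 1.170×10^4 lb
From P_cr = π²EI/(K·L)²:  L = (1/K)·√(π²EI/P_cr) = (1/0.5)·√(π²×1.68×10^7×0.9453/1.170×10^4)
L = 231 in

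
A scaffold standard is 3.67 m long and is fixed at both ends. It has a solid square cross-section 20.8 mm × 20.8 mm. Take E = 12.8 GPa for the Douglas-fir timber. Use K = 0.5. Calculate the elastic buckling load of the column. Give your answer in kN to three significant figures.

P_cr ≈ 0.585 kN

I = a⁴/12 = 20.8⁴/12 = 1.560×10^4 mm⁴
I = 1.560×10^4 mm⁴ = 1.560×10^-8 m⁴
Effective length L_e = K·L = 0.5 × 3.67 = 1.835 m
P_cr = π²EI / L_e² = π² × 12.8×10⁹ × 1.560×10^-8 / 1.835² = 585.2 N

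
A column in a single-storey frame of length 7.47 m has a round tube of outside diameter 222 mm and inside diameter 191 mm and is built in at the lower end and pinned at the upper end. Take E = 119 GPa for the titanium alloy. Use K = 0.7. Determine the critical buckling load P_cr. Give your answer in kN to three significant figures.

d_o = 222 mm, d_i = 191 mm
I = π(d_o⁴ − d_i⁴)/64 = π(222⁴ − 191.0⁴)/64 = 5.390×10^7 mm⁴
I = 5.390×10^7 mm⁴ = 5.390×10^-5 m⁴
Effective length L_e = K·L = 0.7 × 7.47 = 5.229 m
P_cr = π²EI / L_e² = π² × 119×10⁹ × 5.390×10^-5 / 5.229² = 2.315×10^6 N

P_cr ≈ 2320 kN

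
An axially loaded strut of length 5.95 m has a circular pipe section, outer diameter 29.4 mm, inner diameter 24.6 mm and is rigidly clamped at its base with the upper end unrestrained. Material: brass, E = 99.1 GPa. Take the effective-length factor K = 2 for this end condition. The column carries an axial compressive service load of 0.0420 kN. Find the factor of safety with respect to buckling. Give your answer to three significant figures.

n ≈ 3.07

d_o = 29.4 mm, d_i = 24.6 mm
I = π(d_o⁴ − d_i⁴)/64 = π(29.4⁴ − 24.60⁴)/64 = 1.870×10^4 mm⁴
I = 1.870×10^4 mm⁴ = 1.870×10^-8 m⁴
Effective length L_e = K·L = 2 × 5.95 = 11.90 m
P_cr = π²EI / L_e² = π² × 99.1×10⁹ × 1.870×10^-8 / 11.90² = 129.1 N
Factor of safety n = P_cr / P = 0.12914 / 0.0420 = 3.07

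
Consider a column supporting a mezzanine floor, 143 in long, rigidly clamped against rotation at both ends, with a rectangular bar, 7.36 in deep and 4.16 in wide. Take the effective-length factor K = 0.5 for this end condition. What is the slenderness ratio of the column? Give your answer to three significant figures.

For a rectangle r_min = b/√12 = 4.16/√12 = 1.201 in
L_e = K·L = 0.5 × 143 = 71.50 in
λ = L_e / r_min = 71.500 / 1.201 = 59.5

λ ≈ 59.5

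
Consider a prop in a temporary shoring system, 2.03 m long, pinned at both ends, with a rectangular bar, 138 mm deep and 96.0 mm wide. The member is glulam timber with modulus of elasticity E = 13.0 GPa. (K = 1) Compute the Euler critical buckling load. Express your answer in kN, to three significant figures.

P_cr ≈ 317 kN

Buckling occurs about the weak axis: I_min = h·b³/12 with b = 96.0 mm (the shorter side).
I_min = 138×96.0³/12 = 1.017×10^7 mm⁴
I = 1.017×10^7 mm⁴ = 1.017×10^-5 m⁴
Effective length L_e = K·L = 1 × 2.03 = 2.030 m
P_cr = π²EI / L_e² = π² × 13.0×10⁹ × 1.017×10^-5 / 2.030² = 3.168×10^5 N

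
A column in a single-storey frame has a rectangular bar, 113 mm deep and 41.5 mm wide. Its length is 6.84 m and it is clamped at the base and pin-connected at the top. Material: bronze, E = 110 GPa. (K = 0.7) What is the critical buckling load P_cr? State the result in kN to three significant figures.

Buckling occurs about the weak axis: I_min = h·b³/12 with b = 41.5 mm (the shorter side).
I_min = 113×41.5³/12 = 6.730×10^5 mm⁴
I = 6.730×10^5 mm⁴ = 6.730×10^-7 m⁴
Effective length L_e = K·L = 0.7 × 6.84 = 4.788 m
P_cr = π²EI / L_e² = π² × 110×10⁹ × 6.730×10^-7 / 4.788² = 3.187×10^4 N

P_cr ≈ 31.9 kN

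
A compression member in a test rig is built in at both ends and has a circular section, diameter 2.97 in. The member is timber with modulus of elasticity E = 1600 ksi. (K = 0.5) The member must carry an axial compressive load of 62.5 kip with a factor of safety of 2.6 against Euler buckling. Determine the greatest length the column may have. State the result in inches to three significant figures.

I = πd⁴/64 = π×2.97⁴/64 = 3.819 in⁴
Required critical load P_cr = n·P = 2.6 × 62.5 = 162.5 kip = 1.625×10^5 lb
From P_cr = π²EI/(K·L)²:  L = (1/K)·√(π²EI/P_cr) = (1/0.5)·√(π²×1.60×10^6×3.819/1.625×10^5)
L = 38.5 in

L_max ≈ 38.5 in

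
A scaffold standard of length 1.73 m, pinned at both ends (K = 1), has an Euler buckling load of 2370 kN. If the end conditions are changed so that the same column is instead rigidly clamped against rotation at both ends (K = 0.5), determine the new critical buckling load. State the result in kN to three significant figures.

P_cr ≈ 9480 kN

P_cr ∝ 1/K², so P_cr,new = P_cr,old × (K_old/K_new)² = 2370 × (1/0.5)²
= 2370 × 4.000 = 9480 kN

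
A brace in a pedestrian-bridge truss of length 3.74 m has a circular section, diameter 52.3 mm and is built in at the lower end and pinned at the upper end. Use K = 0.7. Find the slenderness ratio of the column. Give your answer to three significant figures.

For a solid circle r = d/4 = 52.3/4 = 13.08 mm
L_e = K·L = 0.7 × 3.74 m = 2.618 m = 2618.0 mm
λ = L_e / r_min = 2618.0 / 13.08 = 200

λ ≈ 200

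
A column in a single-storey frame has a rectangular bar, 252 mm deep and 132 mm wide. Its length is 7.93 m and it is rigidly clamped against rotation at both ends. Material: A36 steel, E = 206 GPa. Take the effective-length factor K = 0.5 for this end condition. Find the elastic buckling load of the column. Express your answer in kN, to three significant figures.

Buckling occurs about the weak axis: I_min = h·b³/12 with b = 132 mm (the shorter side).
I_min = 252×132³/12 = 4.830×10^7 mm⁴
I = 4.830×10^7 mm⁴ = 4.830×10^-5 m⁴
Effective length L_e = K·L = 0.5 × 7.93 = 3.965 m
P_cr = π²EI / L_e² = π² × 206×10⁹ × 4.830×10^-5 / 3.965² = 6.246×10^6 N

P_cr ≈ 6250 kN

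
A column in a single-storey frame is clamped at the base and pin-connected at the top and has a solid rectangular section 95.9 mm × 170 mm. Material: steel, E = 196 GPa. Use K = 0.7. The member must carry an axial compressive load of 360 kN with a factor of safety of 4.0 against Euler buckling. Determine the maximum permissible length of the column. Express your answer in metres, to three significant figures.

Buckling occurs about the weak axis: I_min = h·b³/12 with b = 95.9 mm (the shorter side).
I_min = 170×95.9³/12 = 1.249×10^7 mm⁴
I = 1.249×10^-5 m⁴
Required critical load P_cr = n·P = 4.0 × 360 = 1440 kN = 1.440×10^6 N
From P_cr = π²EI/(K·L)²:  L = (1/K)·√(π²EI/P_cr) = (1/0.7)·√(π²×1.96×10^11×1.249×10^-5/1.440×10^6)
L = 5.85 m

L_max ≈ 5.85 m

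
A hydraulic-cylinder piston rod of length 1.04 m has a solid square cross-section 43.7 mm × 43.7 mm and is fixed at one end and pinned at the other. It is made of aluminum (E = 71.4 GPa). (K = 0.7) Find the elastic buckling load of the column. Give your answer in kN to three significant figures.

P_cr ≈ 404 kN

I = a⁴/12 = 43.7⁴/12 = 3.039×10^5 mm⁴
I = 3.039×10^5 mm⁴ = 3.039×10^-7 m⁴
Effective length L_e = K·L = 0.7 × 1.04 = 0.7280 m
P_cr = π²EI / L_e² = π² × 71.4×10⁹ × 3.039×10^-7 / 0.7280² = 4.041×10^5 N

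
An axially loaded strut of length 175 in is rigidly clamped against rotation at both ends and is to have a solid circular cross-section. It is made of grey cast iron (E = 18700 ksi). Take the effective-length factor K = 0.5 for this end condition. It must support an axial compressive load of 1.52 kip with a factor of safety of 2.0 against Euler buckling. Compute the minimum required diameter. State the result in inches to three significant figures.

Required P_cr = n·P = 2.0 × 1.52 = 3.040 kip
L_e = K·L = 0.5 × 175 = 87.50 in
Required I = P_cr·L_e²/(π²E) = 3.040×10^3 × 87.50² / (π² × 1.87×10^7) = 0.1261 in⁴
Solid circle: I = πd⁴/64  ⇒  d = (64I/π)^(1/4) = (64×0.1261/π)^(1/4) = 1.27 in

d ≈ 1.27 in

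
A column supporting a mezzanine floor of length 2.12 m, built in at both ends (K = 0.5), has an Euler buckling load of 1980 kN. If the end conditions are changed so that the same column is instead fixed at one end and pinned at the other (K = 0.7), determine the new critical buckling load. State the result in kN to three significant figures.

P_cr ∝ 1/K², so P_cr,new = P_cr,old × (K_old/K_new)² = 1980 × (0.5/0.7)²
= 1980 × 0.5102 = 1010 kN

P_cr ≈ 1010 kN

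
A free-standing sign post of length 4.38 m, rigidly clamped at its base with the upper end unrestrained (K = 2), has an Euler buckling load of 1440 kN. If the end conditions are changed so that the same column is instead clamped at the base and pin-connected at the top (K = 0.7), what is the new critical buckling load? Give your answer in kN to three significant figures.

P_cr ∝ 1/K², so P_cr,new = P_cr,old × (K_old/K_new)² = 1440 × (2/0.7)²
= 1440 × 8.163 = 11800 kN

P_cr ≈ 11800 kN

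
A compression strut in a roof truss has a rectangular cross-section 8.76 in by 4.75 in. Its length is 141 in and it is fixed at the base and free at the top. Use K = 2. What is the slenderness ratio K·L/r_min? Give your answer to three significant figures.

For a rectangle r_min = b/√12 = 4.75/√12 = 1.371 in
L_e = K·L = 2 × 141 = 282.0 in
λ = L_e / r_min = 282.00 / 1.371 = 206

λ ≈ 206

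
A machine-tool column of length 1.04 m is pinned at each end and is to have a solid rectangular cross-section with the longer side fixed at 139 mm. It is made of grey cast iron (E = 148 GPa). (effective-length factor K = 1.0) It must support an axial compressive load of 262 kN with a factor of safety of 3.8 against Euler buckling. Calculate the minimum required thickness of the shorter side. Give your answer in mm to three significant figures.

b ≈ 39.9 mm

Required P_cr = n·P = 3.8 × 262 = 995.6 kN
L_e = K·L = 1 × 1.04 = 1.040 m
Required I = P_cr·L_e²/(π²E) = 9.956×10^5 × 1.040² / (π² × 1.48×10^11) = 7.372×10^-7 m⁴
I_req = 7.372×10^5 mm⁴
Rectangle, weak axis: I_min = h·b³/12 with h = 139 mm fixed  ⇒  b = (12I/h)^(1/3) = 39.9 mm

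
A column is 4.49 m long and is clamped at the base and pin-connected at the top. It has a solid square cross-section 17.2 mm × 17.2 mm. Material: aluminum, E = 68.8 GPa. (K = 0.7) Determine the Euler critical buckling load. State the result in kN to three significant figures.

I = a⁴/12 = 17.2⁴/12 = 7.293×10^3 mm⁴
I = 7.293×10^3 mm⁴ = 7.293×10^-9 m⁴
Effective length L_e = K·L = 0.7 × 4.49 = 3.143 m
P_cr = π²EI / L_e² = π² × 68.8×10⁹ × 7.293×10^-9 / 3.143² = 501.3 N

P_cr ≈ 0.501 kN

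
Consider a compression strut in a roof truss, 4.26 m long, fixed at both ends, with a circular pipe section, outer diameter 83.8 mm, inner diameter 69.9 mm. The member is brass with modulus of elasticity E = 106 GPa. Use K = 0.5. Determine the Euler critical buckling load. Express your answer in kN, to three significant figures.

d_o = 83.8 mm, d_i = 69.9 mm
I = π(d_o⁴ − d_i⁴)/64 = π(83.8⁴ − 69.90⁴)/64 = 1.249×10^6 mm⁴
I = 1.249×10^6 mm⁴ = 1.249×10^-6 m⁴
Effective length L_e = K·L = 0.5 × 4.26 = 2.130 m
P_cr = π²EI / L_e² = π² × 106×10⁹ × 1.249×10^-6 / 2.130² = 2.880×10^5 N

P_cr ≈ 288 kN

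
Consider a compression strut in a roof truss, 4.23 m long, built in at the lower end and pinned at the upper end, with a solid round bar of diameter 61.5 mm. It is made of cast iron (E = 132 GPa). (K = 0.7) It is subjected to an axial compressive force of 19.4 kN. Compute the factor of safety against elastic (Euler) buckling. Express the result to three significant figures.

n ≈ 5.38

I = πd⁴/64 = π×61.5⁴/64 = 7.022×10^5 mm⁴
I = 7.022×10^5 mm⁴ = 7.022×10^-7 m⁴
Effective length L_e = K·L = 0.7 × 4.23 = 2.961 m
P_cr = π²EI / L_e² = π² × 132×10⁹ × 7.022×10^-7 / 2.961² = 1.043×10^5 N
Factor of safety n = P_cr / P = 104.34 / 19.4 = 5.38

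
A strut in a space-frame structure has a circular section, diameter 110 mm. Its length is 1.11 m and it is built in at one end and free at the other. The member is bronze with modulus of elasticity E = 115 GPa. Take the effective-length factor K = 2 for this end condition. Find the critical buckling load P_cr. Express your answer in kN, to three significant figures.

I = πd⁴/64 = π×110⁴/64 = 7.187×10^6 mm⁴
I = 7.187×10^6 mm⁴ = 7.187×10^-6 m⁴
Effective length L_e = K·L = 2 × 1.11 = 2.220 m
P_cr = π²EI / L_e² = π² × 115×10⁹ × 7.187×10^-6 / 2.220² = 1.655×10^6 N

P_cr ≈ 1660 kN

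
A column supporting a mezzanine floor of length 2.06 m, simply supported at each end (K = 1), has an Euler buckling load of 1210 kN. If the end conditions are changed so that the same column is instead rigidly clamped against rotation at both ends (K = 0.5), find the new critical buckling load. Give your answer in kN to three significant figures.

P_cr ≈ 4840 kN

P_cr ∝ 1/K², so P_cr,new = P_cr,old × (K_old/K_new)² = 1210 × (1/0.5)²
= 1210 × 4.000 = 4840 kN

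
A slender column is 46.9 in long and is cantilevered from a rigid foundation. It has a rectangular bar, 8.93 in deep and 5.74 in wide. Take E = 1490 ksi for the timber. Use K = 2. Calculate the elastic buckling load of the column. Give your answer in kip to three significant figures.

P_cr ≈ 235 kip

Buckling occurs about the weak axis: I_min = h·b³/12 with b = 5.74 in (the shorter side).
I_min = 8.93×5.74³/12 = 140.7 in⁴
Effective length L_e = K·L = 2 × 46.9 = 93.80 in
P_cr = π²EI / L_e² = π² × 1490×10³ × 140.7 / 93.80² = 2.352×10^5 lb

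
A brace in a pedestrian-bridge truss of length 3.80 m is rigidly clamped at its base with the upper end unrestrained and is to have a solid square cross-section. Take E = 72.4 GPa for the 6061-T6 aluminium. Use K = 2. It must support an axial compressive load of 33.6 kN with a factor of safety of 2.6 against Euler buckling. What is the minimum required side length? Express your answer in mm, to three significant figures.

a ≈ 95.9 mm

Required P_cr = n·P = 2.6 × 33.6 = 87.36 kN
L_e = K·L = 2 × 3.80 = 7.600 m
Required I = P_cr·L_e²/(π²E) = 8.736×10^4 × 7.600² / (π² × 7.24×10^10) = 7.062×10^-6 m⁴
I_req = 7.062×10^6 mm⁴
Solid square: I = a⁴/12  ⇒  a = (12I)^(1/4) = (12×7.062×10^6)^(1/4) = 95.9 mm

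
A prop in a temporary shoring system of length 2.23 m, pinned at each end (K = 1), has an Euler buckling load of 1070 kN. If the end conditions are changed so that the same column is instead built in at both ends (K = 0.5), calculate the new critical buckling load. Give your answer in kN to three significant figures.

P_cr ∝ 1/K², so P_cr,new = P_cr,old × (K_old/K_new)² = 1070 × (1/0.5)²
= 1070 × 4.000 = 4280 kN

P_cr ≈ 4280 kN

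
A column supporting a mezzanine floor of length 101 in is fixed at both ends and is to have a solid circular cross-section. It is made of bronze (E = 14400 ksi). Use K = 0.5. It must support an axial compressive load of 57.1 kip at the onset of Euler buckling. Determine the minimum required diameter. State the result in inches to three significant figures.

L_e = K·L = 0.5 × 101 = 50.50 in
Required I = P_cr·L_e²/(π²E) = 5.710×10^4 × 50.50² / (π² × 1.44×10^7) = 1.025 in⁴
Solid circle: I = πd⁴/64  ⇒  d = (64I/π)^(1/4) = (64×1.025/π)^(1/4) = 2.14 in

d ≈ 2.14 in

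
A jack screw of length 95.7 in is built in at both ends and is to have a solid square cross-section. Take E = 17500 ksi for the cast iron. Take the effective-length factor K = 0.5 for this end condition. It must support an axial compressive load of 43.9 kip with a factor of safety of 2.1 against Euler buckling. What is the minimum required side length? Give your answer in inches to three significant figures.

a ≈ 1.96 in

Required P_cr = n·P = 2.1 × 43.9 = 92.19 kip
L_e = K·L = 0.5 × 95.7 = 47.85 in
Required I = P_cr·L_e²/(π²E) = 9.219×10^4 × 47.85² / (π² × 1.75×10^7) = 1.222 in⁴
Solid square: I = a⁴/12  ⇒  a = (12I)^(1/4) = (12×1.222)^(1/4) = 1.96 in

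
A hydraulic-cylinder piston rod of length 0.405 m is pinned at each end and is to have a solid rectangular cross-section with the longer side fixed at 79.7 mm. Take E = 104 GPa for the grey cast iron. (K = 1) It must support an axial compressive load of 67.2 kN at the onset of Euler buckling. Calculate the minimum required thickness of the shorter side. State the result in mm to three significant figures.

L_e = K·L = 1 × 0.405 = 0.4050 m
Required I = P_cr·L_e²/(π²E) = 6.720×10^4 × 0.4050² / (π² × 1.04×10^11) = 1.074×10^-8 m⁴
I_req = 1.074×10^4 mm⁴
Rectangle, weak axis: I_min = h·b³/12 with h = 79.7 mm fixed  ⇒  b = (12I/h)^(1/3) = 11.7 mm

b ≈ 11.7 mm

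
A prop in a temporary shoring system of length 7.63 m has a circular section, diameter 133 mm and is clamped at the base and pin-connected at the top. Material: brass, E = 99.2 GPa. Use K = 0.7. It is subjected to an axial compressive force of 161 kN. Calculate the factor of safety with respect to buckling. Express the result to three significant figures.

I = πd⁴/64 = π×133⁴/64 = 1.536×10^7 mm⁴
I = 1.536×10^7 mm⁴ = 1.536×10^-5 m⁴
Effective length L_e = K·L = 0.7 × 7.63 = 5.341 m
P_cr = π²EI / L_e² = π² × 99.2×10⁹ × 1.536×10^-5 / 5.341² = 5.272×10^5 N
Factor of safety n = P_cr / P = 527.16 / 161 = 3.27

n ≈ 3.27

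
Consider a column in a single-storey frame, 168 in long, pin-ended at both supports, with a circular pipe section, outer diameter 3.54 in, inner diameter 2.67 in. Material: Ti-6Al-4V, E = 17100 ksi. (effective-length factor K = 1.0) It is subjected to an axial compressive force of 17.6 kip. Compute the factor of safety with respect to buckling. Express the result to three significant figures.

d_o = 3.54 in, d_i = 2.67 in
I = π(d_o⁴ − d_i⁴)/64 = π(3.54⁴ − 2.670⁴)/64 = 5.214 in⁴
Effective length L_e = K·L = 1 × 168 = 168.0 in
P_cr = π²EI / L_e² = π² × 17100×10³ × 5.214 / 168.0² = 3.118×10^4 lb
Factor of safety n = P_cr / P = 31.178 / 17.6 = 1.77

n ≈ 1.77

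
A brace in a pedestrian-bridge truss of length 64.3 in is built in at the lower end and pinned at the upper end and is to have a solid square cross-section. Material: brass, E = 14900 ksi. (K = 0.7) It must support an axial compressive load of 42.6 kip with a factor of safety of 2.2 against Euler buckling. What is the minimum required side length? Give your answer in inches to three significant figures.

a ≈ 1.98 in

Required P_cr = n·P = 2.2 × 42.6 = 93.72 kip
L_e = K·L = 0.7 × 64.3 = 45.01 in
Required I = P_cr·L_e²/(π²E) = 9.372×10^4 × 45.01² / (π² × 1.49×10^7) = 1.291 in⁴
Solid square: I = a⁴/12  ⇒  a = (12I)^(1/4) = (12×1.291)^(1/4) = 1.98 in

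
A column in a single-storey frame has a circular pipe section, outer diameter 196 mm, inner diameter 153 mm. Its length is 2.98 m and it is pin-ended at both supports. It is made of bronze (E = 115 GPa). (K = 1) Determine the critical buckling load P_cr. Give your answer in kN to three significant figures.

d_o = 196 mm, d_i = 153 mm
I = π(d_o⁴ − d_i⁴)/64 = π(196⁴ − 153.0⁴)/64 = 4.554×10^7 mm⁴
I = 4.554×10^7 mm⁴ = 4.554×10^-5 m⁴
Effective length L_e = K·L = 1 × 2.98 = 2.980 m
P_cr = π²EI / L_e² = π² × 115×10⁹ × 4.554×10^-5 / 2.980² = 5.821×10^6 N

P_cr ≈ 5820 kN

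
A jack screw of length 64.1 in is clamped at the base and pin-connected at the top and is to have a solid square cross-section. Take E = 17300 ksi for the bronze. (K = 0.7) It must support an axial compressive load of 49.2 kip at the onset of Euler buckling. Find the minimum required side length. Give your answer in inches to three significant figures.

L_e = K·L = 0.7 × 64.1 = 44.87 in
Required I = P_cr·L_e²/(π²E) = 4.920×10^4 × 44.87² / (π² × 1.73×10^7) = 0.5801 in⁴
Solid square: I = a⁴/12  ⇒  a = (12I)^(1/4) = (12×0.5801)^(1/4) = 1.62 in

a ≈ 1.62 in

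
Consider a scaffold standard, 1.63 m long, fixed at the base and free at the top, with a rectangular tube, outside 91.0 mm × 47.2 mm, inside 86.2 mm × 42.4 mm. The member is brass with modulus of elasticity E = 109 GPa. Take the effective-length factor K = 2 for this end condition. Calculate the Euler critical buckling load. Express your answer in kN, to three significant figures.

P_cr ≈ 25.3 kN

Weak-axis I_min = (h_o·b_o³ − h_i·b_i³)/12 with b_o = 47.2, b_i = 42.40 mm (shorter outer/inner sides).
I_min = (91.0×47.2³ − 86.20×42.40³)/12 = 2.499×10^5 mm⁴
I = 2.499×10^5 mm⁴ = 2.499×10^-7 m⁴
Effective length L_e = K·L = 2 × 1.63 = 3.260 m
P_cr = π²EI / L_e² = π² × 109×10⁹ × 2.499×10^-7 / 3.260² = 2.529×10^4 N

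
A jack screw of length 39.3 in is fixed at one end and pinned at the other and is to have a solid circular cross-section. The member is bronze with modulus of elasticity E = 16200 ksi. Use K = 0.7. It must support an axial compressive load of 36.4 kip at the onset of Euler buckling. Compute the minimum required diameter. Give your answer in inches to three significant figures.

d ≈ 1.37 in

L_e = K·L = 0.7 × 39.3 = 27.51 in
Required I = P_cr·L_e²/(π²E) = 3.640×10^4 × 27.51² / (π² × 1.62×10^7) = 0.1723 in⁴
Solid circle: I = πd⁴/64  ⇒  d = (64I/π)^(1/4) = (64×0.1723/π)^(1/4) = 1.37 in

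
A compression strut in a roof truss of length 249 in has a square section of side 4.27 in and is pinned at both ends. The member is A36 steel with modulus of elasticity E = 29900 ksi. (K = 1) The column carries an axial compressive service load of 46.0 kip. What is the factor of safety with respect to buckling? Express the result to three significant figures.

I = a⁴/12 = 4.27⁴/12 = 27.70 in⁴
Effective length L_e = K·L = 1 × 249 = 249.0 in
P_cr = π²EI / L_e² = π² × 29900×10³ × 27.70 / 249.0² = 1.319×10^5 lb
Factor of safety n = P_cr / P = 131.86 / 46.0 = 2.87

n ≈ 2.87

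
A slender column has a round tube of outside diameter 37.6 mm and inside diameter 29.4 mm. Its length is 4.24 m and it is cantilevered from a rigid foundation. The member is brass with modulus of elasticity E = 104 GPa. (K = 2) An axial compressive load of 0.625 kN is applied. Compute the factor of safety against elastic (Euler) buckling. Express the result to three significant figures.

n ≈ 1.40

d_o = 37.6 mm, d_i = 29.4 mm
I = π(d_o⁴ − d_i⁴)/64 = π(37.6⁴ − 29.40⁴)/64 = 6.144×10^4 mm⁴
I = 6.144×10^4 mm⁴ = 6.144×10^-8 m⁴
Effective length L_e = K·L = 2 × 4.24 = 8.480 m
P_cr = π²EI / L_e² = π² × 104×10⁹ × 6.144×10^-8 / 8.480² = 877.0 N
Factor of safety n = P_cr / P = 0.87695 / 0.625 = 1.40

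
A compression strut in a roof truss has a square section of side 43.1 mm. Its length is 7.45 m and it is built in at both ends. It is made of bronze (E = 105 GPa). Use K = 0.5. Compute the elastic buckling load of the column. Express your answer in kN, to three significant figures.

I = a⁴/12 = 43.1⁴/12 = 2.876×10^5 mm⁴
I = 2.876×10^5 mm⁴ = 2.876×10^-7 m⁴
Effective length L_e = K·L = 0.5 × 7.45 = 3.725 m
P_cr = π²EI / L_e² = π² × 105×10⁹ × 2.876×10^-7 / 3.725² = 2.148×10^4 N

P_cr ≈ 21.5 kN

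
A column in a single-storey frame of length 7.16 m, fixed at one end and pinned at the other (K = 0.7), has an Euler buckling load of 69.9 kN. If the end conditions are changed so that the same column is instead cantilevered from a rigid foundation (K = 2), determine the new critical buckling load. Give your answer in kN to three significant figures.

P_cr ∝ 1/K², so P_cr,new = P_cr,old × (K_old/K_new)² = 69.9 × (0.7/2)²
= 69.9 × 0.1225 = 8.56 kN

P_cr ≈ 8.56 kN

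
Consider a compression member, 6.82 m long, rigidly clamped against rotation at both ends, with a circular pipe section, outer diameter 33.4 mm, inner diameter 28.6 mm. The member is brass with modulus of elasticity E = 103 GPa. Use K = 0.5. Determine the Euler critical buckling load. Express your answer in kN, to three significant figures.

P_cr ≈ 2.47 kN

d_o = 33.4 mm, d_i = 28.6 mm
I = π(d_o⁴ − d_i⁴)/64 = π(33.4⁴ − 28.60⁴)/64 = 2.825×10^4 mm⁴
I = 2.825×10^4 mm⁴ = 2.825×10^-8 m⁴
Effective length L_e = K·L = 0.5 × 6.82 = 3.410 m
P_cr = π²EI / L_e² = π² × 103×10⁹ × 2.825×10^-8 / 3.410² = 2.469×10^3 N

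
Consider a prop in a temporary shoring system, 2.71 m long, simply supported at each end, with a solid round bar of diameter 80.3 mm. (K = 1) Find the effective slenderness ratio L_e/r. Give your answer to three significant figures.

For a solid circle r = d/4 = 80.3/4 = 20.08 mm
L_e = K·L = 1 × 2.71 m = 2.710 m = 2710.0 mm
λ = L_e / r_min = 2710.0 / 20.08 = 135

λ ≈ 135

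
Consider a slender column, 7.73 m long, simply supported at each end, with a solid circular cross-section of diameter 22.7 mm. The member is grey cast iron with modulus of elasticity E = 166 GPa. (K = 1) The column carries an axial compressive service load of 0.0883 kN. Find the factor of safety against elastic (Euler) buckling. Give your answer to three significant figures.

I = πd⁴/64 = π×22.7⁴/64 = 1.303×10^4 mm⁴
I = 1.303×10^4 mm⁴ = 1.303×10^-8 m⁴
Effective length L_e = K·L = 1 × 7.73 = 7.730 m
P_cr = π²EI / L_e² = π² × 166×10⁹ × 1.303×10^-8 / 7.730² = 357.4 N
Factor of safety n = P_cr / P = 0.35737 / 0.0883 = 4.05

n ≈ 4.05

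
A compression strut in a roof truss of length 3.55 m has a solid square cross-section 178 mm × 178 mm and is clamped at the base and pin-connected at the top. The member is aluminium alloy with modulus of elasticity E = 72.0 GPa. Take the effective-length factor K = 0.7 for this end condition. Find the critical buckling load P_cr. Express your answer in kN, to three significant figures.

I = a⁴/12 = 178⁴/12 = 8.366×10^7 mm⁴
I = 8.366×10^7 mm⁴ = 8.366×10^-5 m⁴
Effective length L_e = K·L = 0.7 × 3.55 = 2.485 m
P_cr = π²EI / L_e² = π² × 72.0×10⁹ × 8.366×10^-5 / 2.485² = 9.627×10^6 N

P_cr ≈ 9630 kN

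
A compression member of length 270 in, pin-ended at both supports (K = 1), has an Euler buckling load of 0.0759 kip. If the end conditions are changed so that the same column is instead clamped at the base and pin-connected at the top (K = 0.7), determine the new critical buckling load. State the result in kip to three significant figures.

P_cr ∝ 1/K², so P_cr,new = P_cr,old × (K_old/K_new)² = 0.0759 × (1/0.7)²
= 0.0759 × 2.041 = 0.155 kip

P_cr ≈ 0.155 kip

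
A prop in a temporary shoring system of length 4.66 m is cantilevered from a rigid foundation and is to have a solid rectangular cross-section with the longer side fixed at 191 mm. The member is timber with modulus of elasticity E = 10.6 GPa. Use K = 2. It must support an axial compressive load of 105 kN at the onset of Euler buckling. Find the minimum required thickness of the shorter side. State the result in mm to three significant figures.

L_e = K·L = 2 × 4.66 = 9.320 m
Required I = P_cr·L_e²/(π²E) = 1.050×10^5 × 9.320² / (π² × 1.06×10^10) = 8.718×10^-5 m⁴
I_req = 8.718×10^7 mm⁴
Rectangle, weak axis: I_min = h·b³/12 with h = 191 mm fixed  ⇒  b = (12I/h)^(1/3) = 176 mm

b ≈ 176 mm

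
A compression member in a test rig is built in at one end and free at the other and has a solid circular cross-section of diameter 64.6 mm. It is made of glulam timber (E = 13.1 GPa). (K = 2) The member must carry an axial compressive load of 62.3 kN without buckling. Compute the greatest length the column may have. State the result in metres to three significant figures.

I = πd⁴/64 = π×64.6⁴/64 = 8.549×10^5 mm⁴
I = 8.549×10^-7 m⁴
At the buckling limit P_cr = P = 6.230×10^4 N
From P_cr = π²EI/(K·L)²:  L = (1/K)·√(π²EI/P_cr) = (1/2)·√(π²×1.31×10^10×8.549×10^-7/6.230×10^4)
L = 0.666 m

L_max ≈ 0.666 m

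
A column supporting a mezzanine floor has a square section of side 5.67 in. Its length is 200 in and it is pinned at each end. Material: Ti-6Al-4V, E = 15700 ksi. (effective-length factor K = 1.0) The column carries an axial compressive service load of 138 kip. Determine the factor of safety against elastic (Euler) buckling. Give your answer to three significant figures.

n ≈ 2.42

I = a⁴/12 = 5.67⁴/12 = 86.13 in⁴
Effective length L_e = K·L = 1 × 200 = 200.0 in
P_cr = π²EI / L_e² = π² × 15700×10³ × 86.13 / 200.0² = 3.336×10^5 lb
Factor of safety n = P_cr / P = 333.65 / 138 = 2.42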